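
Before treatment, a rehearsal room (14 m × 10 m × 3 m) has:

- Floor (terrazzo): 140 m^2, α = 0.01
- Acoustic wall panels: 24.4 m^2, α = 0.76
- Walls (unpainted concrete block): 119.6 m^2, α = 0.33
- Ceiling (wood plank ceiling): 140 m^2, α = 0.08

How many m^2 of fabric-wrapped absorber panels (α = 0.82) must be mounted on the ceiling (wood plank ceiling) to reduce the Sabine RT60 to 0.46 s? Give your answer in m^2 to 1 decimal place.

103.2

Total absorption A₁ = 140×0.01 + 24.4×0.76 + 119.6×0.33 + 140×0.08
  = 1.400 + 18.544 + 39.468 + 11.200 = 70.612 m^2 sabins.
Required A₂ = 0.161·420/0.46 = 147.000 sabins.
ΔA needed = 147.000 − 70.612 = 76.388 sabins.
Net gain per m^2: Δα = 0.82 − 0.08 = 0.74.
Panel area = 76.388 / 0.74 = 103.2 m^2.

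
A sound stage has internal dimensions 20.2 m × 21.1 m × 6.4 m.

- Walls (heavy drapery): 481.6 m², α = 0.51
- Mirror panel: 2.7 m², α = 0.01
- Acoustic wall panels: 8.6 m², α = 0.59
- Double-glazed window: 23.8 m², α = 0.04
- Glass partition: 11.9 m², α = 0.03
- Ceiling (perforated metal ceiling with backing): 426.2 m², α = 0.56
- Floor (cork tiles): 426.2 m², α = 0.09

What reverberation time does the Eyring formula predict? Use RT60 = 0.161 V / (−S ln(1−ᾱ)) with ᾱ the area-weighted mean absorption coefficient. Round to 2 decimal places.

0.66 s

Total surface area S = 481.6 + 2.7 + 8.6 + 23.8 + 11.9 + 426.2 + 426.2 = 1381.0 m².
Σ(Sᵢαᵢ) = 481.6·0.51 + 2.7·0.01 + 8.6·0.59 + 23.8·0.04 + 11.9·0.03 + 426.2·0.56 + 426.2·0.09 = 529.056.
Mean coefficient ᾱ = A/S = 0.3831.
−S·ln(1−ᾱ) = −1381.0 × ln(1 − 0.3831) = 667.090.
V = 20.2 × 21.1 × 6.4 = 2727.808 m³.
T = 0.161·V/[−S·ln(1−ᾱ)] = 0.161·2727.808/667.090 = 0.66 s.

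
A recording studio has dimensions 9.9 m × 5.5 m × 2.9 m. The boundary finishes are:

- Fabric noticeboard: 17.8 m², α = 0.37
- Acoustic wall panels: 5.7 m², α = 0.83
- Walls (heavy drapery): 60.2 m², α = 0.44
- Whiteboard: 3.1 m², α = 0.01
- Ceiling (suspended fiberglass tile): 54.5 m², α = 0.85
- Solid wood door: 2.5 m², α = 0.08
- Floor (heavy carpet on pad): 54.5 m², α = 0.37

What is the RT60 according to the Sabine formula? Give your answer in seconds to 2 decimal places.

A = Σ Sᵢαᵢ = 17.8·0.37 + 5.7·0.83 + 60.2·0.44 + 3.1·0.01 + 54.5·0.85 + 2.5·0.08 + 54.5·0.37 = 104.526 sabins.
Room volume: 157.905 m³.
Sabine: RT60 = 0.161 × 157.905 / 104.526 = 0.24 s.

0.24 sec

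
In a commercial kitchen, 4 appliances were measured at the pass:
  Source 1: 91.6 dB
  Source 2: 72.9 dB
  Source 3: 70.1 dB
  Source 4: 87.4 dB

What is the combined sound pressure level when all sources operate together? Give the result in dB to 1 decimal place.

93.1 dB

Σ 10^(Lᵢ/10) = 2.025e+09.
L_total = 10·log₁₀(2.025e+09) = 93.1 dB.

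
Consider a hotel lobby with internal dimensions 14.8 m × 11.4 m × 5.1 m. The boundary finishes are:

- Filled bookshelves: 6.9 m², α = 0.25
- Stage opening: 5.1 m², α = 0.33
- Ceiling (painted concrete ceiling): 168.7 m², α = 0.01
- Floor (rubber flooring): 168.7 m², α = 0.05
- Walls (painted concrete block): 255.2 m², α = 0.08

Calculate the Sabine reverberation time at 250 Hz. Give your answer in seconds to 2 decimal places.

A = Σ Sᵢαᵢ = 6.9×0.25 + 5.1×0.33 + 168.7×0.01 + 168.7×0.05 + 255.2×0.08 = 33.946 sabins.
Volume V = 14.8 × 11.4 × 5.1 = 860.472 m³.
Sabine: RT60 = 0.161 × 860.472 / 33.946 = 4.08 s.

4.08 s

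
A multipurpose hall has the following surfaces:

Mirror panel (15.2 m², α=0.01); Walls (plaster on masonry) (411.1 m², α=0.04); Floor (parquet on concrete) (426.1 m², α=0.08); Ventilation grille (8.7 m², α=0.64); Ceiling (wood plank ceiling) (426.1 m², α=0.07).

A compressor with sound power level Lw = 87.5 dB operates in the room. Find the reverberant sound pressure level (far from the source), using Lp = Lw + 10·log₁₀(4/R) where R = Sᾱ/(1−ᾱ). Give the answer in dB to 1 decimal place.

Σ(Sᵢαᵢ) = 15.2·0.01 + 411.1·0.04 + 426.1·0.08 + 8.7·0.64 + 426.1·0.07 = 86.079; total area S = 1287.2 m².
ᾱ = 0.0669, so room constant R = A/(1−ᾱ) = 92.251 m².
Lp = 87.5 + 10·log₁₀(4/92.251) = 87.5 + (-13.63) = 73.9 dB.

73.9 dB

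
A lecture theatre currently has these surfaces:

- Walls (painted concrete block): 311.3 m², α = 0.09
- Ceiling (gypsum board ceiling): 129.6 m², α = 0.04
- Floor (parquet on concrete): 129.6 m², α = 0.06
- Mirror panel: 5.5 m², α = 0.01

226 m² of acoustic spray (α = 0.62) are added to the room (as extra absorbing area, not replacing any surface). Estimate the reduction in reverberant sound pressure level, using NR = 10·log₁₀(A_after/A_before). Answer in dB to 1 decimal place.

A_before = Σ Sᵢαᵢ = 311.3*0.09 + 129.6*0.04 + 129.6*0.06 + 5.5*0.01 = 41.032 sabins.
Added absorption = 226 × 0.62 = 140.120 sabins.
A_after = 41.032 + 140.120 = 181.152 sabins.
Reduction = 10 log₁₀(A_after/A_before) = 10 log₁₀(4.4149) = 6.4 dB.

6.4 dB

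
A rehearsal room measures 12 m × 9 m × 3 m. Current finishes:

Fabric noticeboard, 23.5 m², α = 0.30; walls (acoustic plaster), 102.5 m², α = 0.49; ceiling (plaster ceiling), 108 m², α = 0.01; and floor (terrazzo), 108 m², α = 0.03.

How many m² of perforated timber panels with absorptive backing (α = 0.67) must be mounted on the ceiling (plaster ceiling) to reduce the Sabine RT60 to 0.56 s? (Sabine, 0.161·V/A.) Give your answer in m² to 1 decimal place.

47.8

Equivalent absorption area: A₁ = 23.5×0.30 + 102.5×0.49 + 108×0.01 + 108×0.03 = 61.595 m².
Required A₂ = 0.161·324/0.56 = 93.150 sabins.
Absorption to add: 93.150 − 61.595 = 31.555 sabins.
Each m² of panel replacing the ceiling (plaster ceiling) adds (0.67 − 0.01) = 0.66 sabins.
Panel area = 31.555 / 0.66 = 47.8 m².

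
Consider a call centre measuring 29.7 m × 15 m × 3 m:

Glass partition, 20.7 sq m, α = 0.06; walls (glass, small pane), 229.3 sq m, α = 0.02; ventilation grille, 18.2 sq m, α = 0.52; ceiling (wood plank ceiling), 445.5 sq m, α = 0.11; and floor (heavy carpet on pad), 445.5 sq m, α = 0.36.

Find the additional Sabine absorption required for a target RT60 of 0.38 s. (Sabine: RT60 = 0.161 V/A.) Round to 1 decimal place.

A₁ = Σ Sᵢαᵢ = 20.7*0.06 + 229.3*0.02 + 18.2*0.52 + 445.5*0.11 + 445.5*0.36 = 224.677 sabins.
For T = 0.38 s, need A₂ = 0.161·V/T = 0.161·1336.5/0.38 = 566.254 sabins.
Shortfall: 566.254 − 224.677 = 341.6 sabins.

341.6 sabins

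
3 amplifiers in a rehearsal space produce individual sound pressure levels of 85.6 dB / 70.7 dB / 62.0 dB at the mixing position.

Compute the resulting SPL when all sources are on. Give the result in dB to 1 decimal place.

85.8 dB

Sum in the linear (power) domain: Σ 10^(Lᵢ/10) = 10^(85.6/10) + 10^(70.7/10) + 10^(62.0/10) = 3.764e+08.
L_total = 10·log₁₀(3.764e+08) = 85.8 dB.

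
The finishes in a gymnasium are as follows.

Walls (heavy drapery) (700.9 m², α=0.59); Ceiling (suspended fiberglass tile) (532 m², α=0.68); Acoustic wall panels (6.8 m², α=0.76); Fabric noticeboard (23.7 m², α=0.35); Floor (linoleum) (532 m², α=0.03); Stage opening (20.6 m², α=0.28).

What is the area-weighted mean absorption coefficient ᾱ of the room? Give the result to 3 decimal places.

S = Σ Sᵢ = 700.9 + 532 + 6.8 + 23.7 + 532 + 20.6 = 1816.0 m².
Σ(Sᵢαᵢ) = 700.9·0.59 + 532·0.68 + 6.8·0.76 + 23.7·0.35 + 532·0.03 + 20.6·0.28 = 810.482.
ᾱ = 810.482 / 1816.0 = 0.446.

0.446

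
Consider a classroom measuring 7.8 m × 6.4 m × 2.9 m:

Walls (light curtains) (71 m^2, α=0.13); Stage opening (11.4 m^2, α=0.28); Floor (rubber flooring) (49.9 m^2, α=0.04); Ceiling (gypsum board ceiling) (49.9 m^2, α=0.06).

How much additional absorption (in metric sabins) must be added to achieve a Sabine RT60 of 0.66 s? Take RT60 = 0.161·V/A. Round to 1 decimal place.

Equivalent absorption area: A₁ = 71·0.13 + 11.4·0.28 + 49.9·0.04 + 49.9·0.06 = 17.412 m^2.
V = 144.768 m³. Required absorption A₂ = 0.161 × 144.768 / 0.66 = 35.315 sabins.
Additional absorption ΔA = 35.315 − 17.412 = 17.9 sabins.

17.9 sabins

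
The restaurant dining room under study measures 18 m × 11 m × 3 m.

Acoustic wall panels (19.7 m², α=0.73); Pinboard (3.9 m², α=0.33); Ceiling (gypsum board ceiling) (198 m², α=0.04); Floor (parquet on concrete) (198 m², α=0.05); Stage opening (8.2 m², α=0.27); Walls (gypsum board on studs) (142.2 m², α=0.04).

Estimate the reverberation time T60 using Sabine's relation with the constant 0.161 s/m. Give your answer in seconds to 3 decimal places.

2.311 s

Summing Sᵢαᵢ: 14.381 + 1.287 + 7.920 + 9.900 + 2.214 + 5.688 → A = 41.390 sabins.
V = 18·11·3 = 594 m³.
Sabine: RT60 = 0.161 × 594 / 41.390 = 2.311 s.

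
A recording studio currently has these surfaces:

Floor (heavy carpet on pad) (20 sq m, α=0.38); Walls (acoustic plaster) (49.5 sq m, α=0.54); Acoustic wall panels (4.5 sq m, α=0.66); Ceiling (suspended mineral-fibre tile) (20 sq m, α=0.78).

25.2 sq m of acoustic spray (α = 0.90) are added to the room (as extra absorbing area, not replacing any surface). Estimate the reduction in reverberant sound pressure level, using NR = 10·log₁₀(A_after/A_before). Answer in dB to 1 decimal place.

1.5 dB

Summing Sᵢαᵢ: 7.600 + 26.730 + 2.970 + 15.600 → A_before = 52.900 sabins.
Treatment contributes 25.2·0.90 = 22.680 sabins.
A_after = 52.900 + 22.680 = 75.580 sabins.
Reduction = 10 log₁₀(A_after/A_before) = 10 log₁₀(1.4287) = 1.5 dB.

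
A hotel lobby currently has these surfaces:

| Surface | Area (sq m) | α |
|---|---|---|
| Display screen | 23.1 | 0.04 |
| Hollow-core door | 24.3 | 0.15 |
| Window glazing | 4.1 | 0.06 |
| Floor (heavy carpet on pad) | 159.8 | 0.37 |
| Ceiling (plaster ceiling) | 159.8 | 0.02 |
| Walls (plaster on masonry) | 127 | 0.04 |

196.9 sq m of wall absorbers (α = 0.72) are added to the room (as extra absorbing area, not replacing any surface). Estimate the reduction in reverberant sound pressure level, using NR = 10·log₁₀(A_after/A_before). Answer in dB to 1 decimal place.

Summing Sᵢαᵢ: 0.924 + 3.645 + 0.246 + 59.126 + 3.196 + 5.080 → A_before = 72.217 sabins.
Treatment contributes 196.9·0.72 = 141.768 sabins.
A_after = 72.217 + 141.768 = 213.985 sabins.
Reduction = 10 log₁₀(A_after/A_before) = 10 log₁₀(2.9631) = 4.7 dB.

4.7 dB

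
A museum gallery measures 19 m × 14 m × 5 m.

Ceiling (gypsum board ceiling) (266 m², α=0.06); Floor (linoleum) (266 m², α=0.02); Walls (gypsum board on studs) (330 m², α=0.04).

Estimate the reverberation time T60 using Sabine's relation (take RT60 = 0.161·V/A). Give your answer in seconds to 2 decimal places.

6.21 s

Equivalent absorption area: A = 266×0.06 + 266×0.02 + 330×0.04 = 34.480 m².
V = 19·14·5 = 1330 m³.
RT60 = 0.161 · V / A = 0.161 × 1330 / 34.480 = 6.21 s.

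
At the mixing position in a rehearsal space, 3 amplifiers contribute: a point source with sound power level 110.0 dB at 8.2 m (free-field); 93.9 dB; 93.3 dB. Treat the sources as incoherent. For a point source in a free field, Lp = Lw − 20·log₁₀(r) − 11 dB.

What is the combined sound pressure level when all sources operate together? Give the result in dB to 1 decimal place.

96.7 dB

Source at 8.2 m: Lp = 110.0 − 20·log₁₀(8.2) − 11 = 80.7 dB.
Sum in the linear (power) domain: Σ 10^(Lᵢ/10) = 10^(80.7/10) + 10^(93.9/10) + 10^(93.3/10) = 4.71e+09.
Back to dB: 10·log₁₀ Σ = 96.7 dB.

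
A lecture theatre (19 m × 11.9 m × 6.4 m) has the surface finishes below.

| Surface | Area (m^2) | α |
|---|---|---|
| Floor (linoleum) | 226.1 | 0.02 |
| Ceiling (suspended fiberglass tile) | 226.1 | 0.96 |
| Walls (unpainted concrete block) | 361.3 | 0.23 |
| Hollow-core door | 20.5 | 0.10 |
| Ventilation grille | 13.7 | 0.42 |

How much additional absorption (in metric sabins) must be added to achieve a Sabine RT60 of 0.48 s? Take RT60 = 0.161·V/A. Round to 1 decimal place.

172.9 sabins

Equivalent absorption area: A₁ = 226.1×0.02 + 226.1×0.96 + 361.3×0.23 + 20.5×0.10 + 13.7×0.42 = 312.481 m^2.
For T = 0.48 s, need A₂ = 0.161·V/T = 0.161·1447.04/0.48 = 485.361 sabins.
ΔA = A₂ − A₁ = 485.361 − 312.481 = 172.9 sabins.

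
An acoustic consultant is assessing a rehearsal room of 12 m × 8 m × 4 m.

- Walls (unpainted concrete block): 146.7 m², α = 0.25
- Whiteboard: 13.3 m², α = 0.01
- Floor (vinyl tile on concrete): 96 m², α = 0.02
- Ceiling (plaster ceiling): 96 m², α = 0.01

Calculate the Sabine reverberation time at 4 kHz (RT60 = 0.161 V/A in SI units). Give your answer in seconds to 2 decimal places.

1.56 s

Equivalent absorption area: A = 146.7*0.25 + 13.3*0.01 + 96*0.02 + 96*0.01 = 39.688 m².
Volume V = 12 × 8 × 4 = 384 m³.
T = 0.161 V/A = 0.161·384/39.688 = 1.56 s.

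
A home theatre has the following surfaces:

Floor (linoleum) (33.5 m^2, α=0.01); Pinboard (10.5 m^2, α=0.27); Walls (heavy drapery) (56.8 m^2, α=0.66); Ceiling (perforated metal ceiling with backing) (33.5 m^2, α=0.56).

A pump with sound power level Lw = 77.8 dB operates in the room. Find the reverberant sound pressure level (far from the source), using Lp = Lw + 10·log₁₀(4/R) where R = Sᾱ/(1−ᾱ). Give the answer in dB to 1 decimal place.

A = 59.418 sabins; S = 134.3 m^2.
ᾱ = 59.418/134.3 = 0.4424; R = Sᾱ/(1−ᾱ) = 59.418/(1−0.4424) = 106.560 m^2.
Lp = 77.8 + 10·log₁₀(4/106.560) = 77.8 + (-14.26) = 63.5 dB.

63.5 dB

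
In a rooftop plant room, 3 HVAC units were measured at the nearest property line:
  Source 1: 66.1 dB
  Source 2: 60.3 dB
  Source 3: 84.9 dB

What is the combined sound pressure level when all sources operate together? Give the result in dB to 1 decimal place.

Converting to relative power and adding: 10^(66.1/10) + 10^(60.3/10) + 10^(84.9/10) = 3.142e+08.
Combined level = 10 log₁₀(3.142e+08) = 85.0 dB.

85.0 dB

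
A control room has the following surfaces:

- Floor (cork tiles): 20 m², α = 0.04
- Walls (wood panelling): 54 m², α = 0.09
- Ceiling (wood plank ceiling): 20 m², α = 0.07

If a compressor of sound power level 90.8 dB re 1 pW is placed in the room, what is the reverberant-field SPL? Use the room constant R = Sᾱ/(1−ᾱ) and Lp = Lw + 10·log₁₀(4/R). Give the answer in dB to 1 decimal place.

88.0 dB

Σ(Sᵢαᵢ) = 20×0.04 + 54×0.09 + 20×0.07 = 7.060; total area S = 94.0 m².
ᾱ = 7.060/94.0 = 0.0751; R = Sᾱ/(1−ᾱ) = 7.060/(1−0.0751) = 7.633 m².
Lp = Lw + 10 log₁₀(4/R) = 90.8 -2.81 = 88.0 dB.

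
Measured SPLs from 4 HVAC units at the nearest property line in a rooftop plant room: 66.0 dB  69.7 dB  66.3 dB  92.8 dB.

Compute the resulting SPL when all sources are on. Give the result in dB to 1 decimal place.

92.8 dB

Converting to relative power and adding: 10^(66.0/10) + 10^(69.7/10) + 10^(66.3/10) + 10^(92.8/10) = 1.923e+09.
Back to dB: 10·log₁₀ Σ = 92.8 dB.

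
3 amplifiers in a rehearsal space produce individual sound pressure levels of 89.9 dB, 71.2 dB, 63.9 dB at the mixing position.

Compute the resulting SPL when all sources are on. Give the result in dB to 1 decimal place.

90.0 dB

Converting to relative power and adding: 10^(89.9/10) + 10^(71.2/10) + 10^(63.9/10) = 9.929e+08.
Back to dB: 10·log₁₀ Σ = 90.0 dB.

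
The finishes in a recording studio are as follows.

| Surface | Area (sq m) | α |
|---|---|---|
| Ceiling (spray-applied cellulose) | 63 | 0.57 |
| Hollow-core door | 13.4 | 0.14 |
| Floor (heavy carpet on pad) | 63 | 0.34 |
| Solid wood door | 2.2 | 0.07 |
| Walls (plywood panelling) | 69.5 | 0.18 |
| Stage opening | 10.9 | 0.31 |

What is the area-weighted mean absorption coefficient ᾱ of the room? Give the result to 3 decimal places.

S = Σ Sᵢ = 63 + 13.4 + 63 + 2.2 + 69.5 + 10.9 = 222.0 sq m.
Weighted sum Σ Sα = 75.249.
ᾱ = A/S = 0.339.

0.339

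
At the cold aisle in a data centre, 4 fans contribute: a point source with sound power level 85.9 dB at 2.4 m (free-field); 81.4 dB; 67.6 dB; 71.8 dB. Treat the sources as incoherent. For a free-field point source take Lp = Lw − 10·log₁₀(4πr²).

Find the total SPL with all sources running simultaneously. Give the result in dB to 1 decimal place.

82.2 dB

Source at 2.4 m: Lp = 85.9 − 10·log₁₀(4π·2.4²) = 85.9 − 10·log₁₀(72.382) = 67.3 dB.
Σ 10^(Lᵢ/10) = 1.643e+08.
Combined level = 10 log₁₀(1.643e+08) = 82.2 dB.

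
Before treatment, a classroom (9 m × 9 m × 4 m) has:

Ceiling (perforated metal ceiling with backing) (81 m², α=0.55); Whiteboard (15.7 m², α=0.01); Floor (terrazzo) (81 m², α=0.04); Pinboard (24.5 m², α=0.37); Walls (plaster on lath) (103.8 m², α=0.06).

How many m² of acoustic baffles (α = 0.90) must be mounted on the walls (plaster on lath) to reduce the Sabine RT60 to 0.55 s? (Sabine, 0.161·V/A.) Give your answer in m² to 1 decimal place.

Summing Sᵢαᵢ: 44.550 + 0.157 + 3.240 + 9.065 + 6.228 → A₁ = 63.240 sabins.
Required A₂ = 0.161·324/0.55 = 94.844 sabins.
ΔA needed = 94.844 − 63.240 = 31.604 sabins.
Net gain per m²: Δα = 0.90 − 0.06 = 0.84.
Panel area = 31.604 / 0.84 = 37.6 m².

37.6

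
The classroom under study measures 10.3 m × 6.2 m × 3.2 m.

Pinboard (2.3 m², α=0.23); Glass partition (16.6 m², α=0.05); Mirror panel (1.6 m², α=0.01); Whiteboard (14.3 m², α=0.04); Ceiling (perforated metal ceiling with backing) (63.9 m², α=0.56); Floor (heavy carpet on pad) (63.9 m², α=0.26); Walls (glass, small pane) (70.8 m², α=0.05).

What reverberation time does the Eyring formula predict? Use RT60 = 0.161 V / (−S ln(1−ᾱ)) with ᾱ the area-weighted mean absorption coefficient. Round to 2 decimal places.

Total surface area S = 2.3 + 16.6 + 1.6 + 14.3 + 63.9 + 63.9 + 70.8 = 233.4 m².
Σ(Sᵢαᵢ) = 2.3×0.23 + 16.6×0.05 + 1.6×0.01 + 14.3×0.04 + 63.9×0.56 + 63.9×0.26 + 70.8×0.05 = 57.885.
Mean coefficient ᾱ = A/S = 0.2480.
−S·ln(1−ᾱ) = −233.4 × ln(1 − 0.2480) = 66.523.
V = 10.3 × 6.2 × 3.2 = 204.352 m³.
T = 0.161·V/[−S·ln(1−ᾱ)] = 0.161·204.352/66.523 = 0.49 s.

0.49 s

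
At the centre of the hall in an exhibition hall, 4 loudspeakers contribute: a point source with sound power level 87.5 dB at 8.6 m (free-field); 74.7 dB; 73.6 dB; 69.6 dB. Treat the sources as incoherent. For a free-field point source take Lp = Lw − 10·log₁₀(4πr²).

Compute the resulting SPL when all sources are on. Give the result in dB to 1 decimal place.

77.9 dB

Source at 8.6 m: Lp = 87.5 − 10·log₁₀(4π·8.6²) = 87.5 − 10·log₁₀(929.409) = 57.8 dB.
Σ 10^(Lᵢ/10) = 6.214e+07.
Back to dB: 10·log₁₀ Σ = 77.9 dB.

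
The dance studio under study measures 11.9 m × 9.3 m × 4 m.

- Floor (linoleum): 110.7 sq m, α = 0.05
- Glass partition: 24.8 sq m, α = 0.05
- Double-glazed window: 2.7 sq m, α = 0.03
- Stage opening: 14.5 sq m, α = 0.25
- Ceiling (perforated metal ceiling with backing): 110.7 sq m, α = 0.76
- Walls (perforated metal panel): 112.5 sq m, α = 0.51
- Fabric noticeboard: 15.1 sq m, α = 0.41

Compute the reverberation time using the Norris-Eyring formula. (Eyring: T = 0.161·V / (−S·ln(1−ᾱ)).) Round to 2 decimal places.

S = Σ Sᵢ = 391.0 sq m.
Absorption A = 110.7·0.05 + 24.8·0.05 + 2.7·0.03 + 14.5·0.25 + 110.7·0.76 + 112.5·0.51 + 15.1·0.41 = 158.179 sabins.
ᾱ = 158.179 / 391.0 = 0.4045.
−S·ln(1−ᾱ) = −391.0 × ln(1 − 0.4045) = 202.676.
V = 11.9 × 9.3 × 4 = 442.68 m³.
RT60 = 0.161 × 442.68 / 202.676 = 0.35 s.

0.35 seconds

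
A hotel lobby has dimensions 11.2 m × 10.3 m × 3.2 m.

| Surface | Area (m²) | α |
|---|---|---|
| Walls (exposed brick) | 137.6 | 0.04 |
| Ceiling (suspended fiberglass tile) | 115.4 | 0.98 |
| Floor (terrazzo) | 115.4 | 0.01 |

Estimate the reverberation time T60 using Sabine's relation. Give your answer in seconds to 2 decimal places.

0.50 s

A = Σ Sᵢαᵢ = 137.6·0.04 + 115.4·0.98 + 115.4·0.01 = 119.750 sabins.
Volume V = 11.2 × 10.3 × 3.2 = 369.152 m³.
Sabine: RT60 = 0.161 × 369.152 / 119.750 = 0.50 s.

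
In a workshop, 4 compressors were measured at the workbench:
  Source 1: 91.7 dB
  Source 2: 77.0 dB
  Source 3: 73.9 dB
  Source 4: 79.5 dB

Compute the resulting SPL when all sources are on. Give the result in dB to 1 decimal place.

Converting to relative power and adding: 10^(91.7/10) + 10^(77.0/10) + 10^(73.9/10) + 10^(79.5/10) = 1.643e+09.
L_total = 10·log₁₀(1.643e+09) = 92.2 dB.

92.2 dB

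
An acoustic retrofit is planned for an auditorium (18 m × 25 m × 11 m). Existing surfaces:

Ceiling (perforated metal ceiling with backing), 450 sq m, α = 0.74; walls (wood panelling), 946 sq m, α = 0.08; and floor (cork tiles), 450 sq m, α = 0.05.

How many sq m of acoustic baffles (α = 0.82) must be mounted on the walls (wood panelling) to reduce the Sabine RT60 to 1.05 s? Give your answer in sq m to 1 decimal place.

A₁ = Σ Sᵢαᵢ = 450*0.74 + 946*0.08 + 450*0.05 = 431.180 sabins.
V = 4950 m³. Target absorption A₂ = 0.161 × 4950 / 1.05 = 759.000 sabins.
Absorption to add: 759.000 − 431.180 = 327.820 sabins.
Each sq m of panel replacing the walls (wood panelling) adds (0.82 − 0.08) = 0.74 sabins.
Area = ΔA/Δα = 327.820/0.74 = 443.0 sq m.

443.0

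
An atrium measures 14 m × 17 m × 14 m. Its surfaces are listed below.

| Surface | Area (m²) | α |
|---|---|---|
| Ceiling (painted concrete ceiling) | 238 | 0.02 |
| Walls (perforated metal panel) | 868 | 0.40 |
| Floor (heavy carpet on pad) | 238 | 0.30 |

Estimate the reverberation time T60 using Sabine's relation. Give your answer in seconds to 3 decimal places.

Total absorption A = 238×0.02 + 868×0.40 + 238×0.30
  = 4.760 + 347.200 + 71.400 = 423.360 m² sabins.
V = 14·17·14 = 3332 m³.
RT60 = 0.161 · V / A = 0.161 × 3332 / 423.360 = 1.267 s.

1.267 s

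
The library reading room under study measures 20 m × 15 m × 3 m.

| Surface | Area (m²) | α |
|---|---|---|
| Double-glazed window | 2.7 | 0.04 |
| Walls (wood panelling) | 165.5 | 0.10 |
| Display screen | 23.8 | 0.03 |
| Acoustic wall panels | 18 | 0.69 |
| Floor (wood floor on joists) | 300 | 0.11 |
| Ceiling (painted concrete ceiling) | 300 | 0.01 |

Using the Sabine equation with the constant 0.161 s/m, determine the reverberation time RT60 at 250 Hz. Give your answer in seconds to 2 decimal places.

2.20 s

A = Σ Sᵢαᵢ = 2.7×0.04 + 165.5×0.10 + 23.8×0.03 + 18×0.69 + 300×0.11 + 300×0.01 = 65.792 sabins.
V = 20·15·3 = 900 m³.
RT60 = 0.161 · V / A = 0.161 × 900 / 65.792 = 2.20 s.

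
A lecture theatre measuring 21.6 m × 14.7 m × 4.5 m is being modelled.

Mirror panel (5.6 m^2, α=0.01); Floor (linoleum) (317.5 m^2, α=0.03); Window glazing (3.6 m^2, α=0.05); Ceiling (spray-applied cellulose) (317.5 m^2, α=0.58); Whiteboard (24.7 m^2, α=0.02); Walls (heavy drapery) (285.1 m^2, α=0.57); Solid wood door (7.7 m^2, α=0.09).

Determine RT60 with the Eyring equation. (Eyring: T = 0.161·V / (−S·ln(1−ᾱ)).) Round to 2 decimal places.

0.51 seconds

S = Σ Sᵢ = 961.7 m^2.
Σ(Sᵢαᵢ) = 5.6·0.01 + 317.5·0.03 + 3.6·0.05 + 317.5·0.58 + 24.7·0.02 + 285.1·0.57 + 7.7·0.09 = 357.605.
ᾱ = 357.605 / 961.7 = 0.3718.
−S·ln(1−ᾱ) = −961.7 × ln(1 − 0.3718) = 447.091.
V = 21.6 × 14.7 × 4.5 = 1428.84 m³.
T = 0.161·V/[−S·ln(1−ᾱ)] = 0.161·1428.84/447.091 = 0.51 s.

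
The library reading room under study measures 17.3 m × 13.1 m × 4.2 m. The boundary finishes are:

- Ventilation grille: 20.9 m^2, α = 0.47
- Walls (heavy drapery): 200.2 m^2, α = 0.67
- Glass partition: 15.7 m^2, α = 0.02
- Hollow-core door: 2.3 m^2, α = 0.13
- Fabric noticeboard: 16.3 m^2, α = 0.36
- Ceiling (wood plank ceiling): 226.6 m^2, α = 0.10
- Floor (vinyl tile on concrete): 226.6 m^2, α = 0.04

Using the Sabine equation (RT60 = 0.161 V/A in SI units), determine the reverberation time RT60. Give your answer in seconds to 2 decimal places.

0.84 s

Equivalent absorption area: A = 20.9*0.47 + 200.2*0.67 + 15.7*0.02 + 2.3*0.13 + 16.3*0.36 + 226.6*0.10 + 226.6*0.04 = 182.162 m^2.
V = 17.3·13.1·4.2 = 951.846 m³.
RT60 = 0.161 · V / A = 0.161 × 951.846 / 182.162 = 0.84 s.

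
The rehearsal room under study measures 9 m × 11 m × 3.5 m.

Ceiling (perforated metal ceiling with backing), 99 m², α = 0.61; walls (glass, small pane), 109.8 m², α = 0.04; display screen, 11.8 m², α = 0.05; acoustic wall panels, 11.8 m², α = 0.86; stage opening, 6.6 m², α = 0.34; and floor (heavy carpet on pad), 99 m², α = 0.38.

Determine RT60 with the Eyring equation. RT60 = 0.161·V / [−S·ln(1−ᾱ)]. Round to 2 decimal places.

Total surface area S = 99 + 109.8 + 11.8 + 11.8 + 6.6 + 99 = 338.0 m².
Absorption A = 99×0.61 + 109.8×0.04 + 11.8×0.05 + 11.8×0.86 + 6.6×0.34 + 99×0.38 = 115.384 sabins.
ᾱ = 115.384 / 338.0 = 0.3414.
−S·ln(1−ᾱ) = −338.0 × ln(1 − 0.3414) = 141.162.
V = 9 × 11 × 3.5 = 346.5 m³.
RT60 = 0.161 × 346.5 / 141.162 = 0.40 s.

0.40 s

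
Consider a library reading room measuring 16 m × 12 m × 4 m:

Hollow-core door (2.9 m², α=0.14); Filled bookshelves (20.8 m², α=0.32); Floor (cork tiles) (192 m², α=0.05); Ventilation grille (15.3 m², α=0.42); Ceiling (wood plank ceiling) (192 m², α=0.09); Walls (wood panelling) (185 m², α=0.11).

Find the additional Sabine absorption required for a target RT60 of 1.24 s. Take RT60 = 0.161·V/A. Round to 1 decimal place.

A₁ = Σ Sᵢαᵢ = 2.9*0.14 + 20.8*0.32 + 192*0.05 + 15.3*0.42 + 192*0.09 + 185*0.11 = 60.718 sabins.
For T = 1.24 s, need A₂ = 0.161·V/T = 0.161·768/1.24 = 99.716 sabins.
Shortfall: 99.716 − 60.718 = 39.0 sabins.

39.0 sabins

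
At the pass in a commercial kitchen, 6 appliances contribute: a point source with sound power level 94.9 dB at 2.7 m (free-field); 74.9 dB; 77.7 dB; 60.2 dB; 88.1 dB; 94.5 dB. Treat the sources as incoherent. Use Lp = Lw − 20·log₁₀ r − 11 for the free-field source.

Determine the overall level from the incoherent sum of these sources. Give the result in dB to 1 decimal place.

Source at 2.7 m: Lp = 94.9 − 20·log₁₀(2.7) − 11 = 75.3 dB.
Σ 10^(Lᵢ/10) = 3.589e+09.
L_total = 10·log₁₀(3.589e+09) = 95.5 dB.

95.5 dB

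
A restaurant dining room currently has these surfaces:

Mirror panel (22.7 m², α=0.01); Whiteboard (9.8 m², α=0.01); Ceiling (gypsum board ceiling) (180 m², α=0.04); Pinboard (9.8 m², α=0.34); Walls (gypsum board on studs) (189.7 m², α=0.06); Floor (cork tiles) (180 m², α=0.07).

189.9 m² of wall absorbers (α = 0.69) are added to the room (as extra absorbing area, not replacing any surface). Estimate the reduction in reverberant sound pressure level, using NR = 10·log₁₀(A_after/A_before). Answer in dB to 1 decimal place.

Total absorption A_before = 22.7×0.01 + 9.8×0.01 + 180×0.04 + 9.8×0.34 + 189.7×0.06 + 180×0.07
  = 0.227 + 0.098 + 7.200 + 3.332 + 11.382 + 12.600 = 34.839 m² sabins.
Added absorption = 189.9 × 0.69 = 131.031 sabins.
New total A_after = 165.870 sabins.
Reduction = 10 log₁₀(A_after/A_before) = 10 log₁₀(4.7610) = 6.8 dB.

6.8 dB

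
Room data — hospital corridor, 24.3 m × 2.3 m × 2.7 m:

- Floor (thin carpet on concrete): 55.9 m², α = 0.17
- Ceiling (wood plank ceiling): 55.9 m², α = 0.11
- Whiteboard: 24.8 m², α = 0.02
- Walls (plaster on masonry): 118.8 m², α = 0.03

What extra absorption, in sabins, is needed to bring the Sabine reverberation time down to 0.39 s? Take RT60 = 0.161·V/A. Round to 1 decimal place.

42.6 sabins

Summing Sᵢαᵢ: 9.503 + 6.149 + 0.496 + 3.564 → A₁ = 19.712 sabins.
For T = 0.39 s, need A₂ = 0.161·V/T = 0.161·150.903/0.39 = 62.296 sabins.
Shortfall: 62.296 − 19.712 = 42.6 sabins.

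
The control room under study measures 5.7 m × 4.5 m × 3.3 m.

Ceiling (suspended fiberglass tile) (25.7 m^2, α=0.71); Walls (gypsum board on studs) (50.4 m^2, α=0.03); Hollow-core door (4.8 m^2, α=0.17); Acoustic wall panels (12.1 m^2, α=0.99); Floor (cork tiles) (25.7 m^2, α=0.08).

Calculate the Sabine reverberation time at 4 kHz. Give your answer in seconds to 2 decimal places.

0.39 s

Equivalent absorption area: A = 25.7×0.71 + 50.4×0.03 + 4.8×0.17 + 12.1×0.99 + 25.7×0.08 = 34.610 m^2.
Room volume: 84.645 m³.
T = 0.161 V/A = 0.161·84.645/34.610 = 0.39 s.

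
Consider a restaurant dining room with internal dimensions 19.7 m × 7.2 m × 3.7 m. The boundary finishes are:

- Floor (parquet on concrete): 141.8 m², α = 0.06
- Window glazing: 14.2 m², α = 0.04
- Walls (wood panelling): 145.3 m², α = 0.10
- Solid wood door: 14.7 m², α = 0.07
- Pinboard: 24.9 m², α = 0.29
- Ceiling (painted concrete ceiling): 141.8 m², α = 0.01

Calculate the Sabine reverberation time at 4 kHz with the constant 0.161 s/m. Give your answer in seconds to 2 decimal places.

2.54 s

Equivalent absorption area: A = 141.8·0.06 + 14.2·0.04 + 145.3·0.10 + 14.7·0.07 + 24.9·0.29 + 141.8·0.01 = 33.274 m².
Volume V = 19.7 × 7.2 × 3.7 = 524.808 m³.
Sabine: RT60 = 0.161 × 524.808 / 33.274 = 2.54 s.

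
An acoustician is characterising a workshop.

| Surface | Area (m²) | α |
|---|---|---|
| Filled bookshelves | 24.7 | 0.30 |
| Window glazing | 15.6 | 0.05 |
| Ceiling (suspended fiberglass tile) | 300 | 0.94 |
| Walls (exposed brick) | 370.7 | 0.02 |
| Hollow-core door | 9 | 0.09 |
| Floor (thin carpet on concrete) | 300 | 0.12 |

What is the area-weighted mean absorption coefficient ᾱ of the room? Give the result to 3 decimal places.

S = Σ Sᵢ = 24.7 + 15.6 + 300 + 370.7 + 9 + 300 = 1020.0 m².
Weighted sum Σ Sα = 334.414.
ᾱ = 334.414 / 1020.0 = 0.328.

0.328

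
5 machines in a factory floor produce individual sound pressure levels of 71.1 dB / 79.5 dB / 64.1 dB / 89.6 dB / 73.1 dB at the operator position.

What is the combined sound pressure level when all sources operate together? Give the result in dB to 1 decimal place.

90.2 dB

Converting to relative power and adding: 10^(71.1/10) + 10^(79.5/10) + 10^(64.1/10) + 10^(89.6/10) + 10^(73.1/10) = 1.037e+09.
L_total = 10·log₁₀(1.037e+09) = 90.2 dB.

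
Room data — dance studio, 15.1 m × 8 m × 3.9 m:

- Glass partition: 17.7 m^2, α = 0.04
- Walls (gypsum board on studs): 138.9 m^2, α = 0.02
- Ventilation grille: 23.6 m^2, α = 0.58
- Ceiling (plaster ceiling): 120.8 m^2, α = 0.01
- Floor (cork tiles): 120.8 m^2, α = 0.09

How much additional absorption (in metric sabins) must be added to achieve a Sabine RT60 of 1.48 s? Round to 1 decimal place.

22.0 sabins

A₁ = Σ Sᵢαᵢ = 17.7·0.04 + 138.9·0.02 + 23.6·0.58 + 120.8·0.01 + 120.8·0.09 = 29.254 sabins.
V = 471.12 m³. Required absorption A₂ = 0.161 × 471.12 / 1.48 = 51.250 sabins.
ΔA = A₂ − A₁ = 51.250 − 29.254 = 22.0 sabins.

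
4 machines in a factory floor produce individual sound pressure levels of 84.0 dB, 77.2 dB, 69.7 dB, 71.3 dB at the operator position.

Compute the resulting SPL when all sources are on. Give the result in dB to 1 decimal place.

85.1 dB

Σ 10^(Lᵢ/10) = 3.265e+08.
Combined level = 10 log₁₀(3.265e+08) = 85.1 dB.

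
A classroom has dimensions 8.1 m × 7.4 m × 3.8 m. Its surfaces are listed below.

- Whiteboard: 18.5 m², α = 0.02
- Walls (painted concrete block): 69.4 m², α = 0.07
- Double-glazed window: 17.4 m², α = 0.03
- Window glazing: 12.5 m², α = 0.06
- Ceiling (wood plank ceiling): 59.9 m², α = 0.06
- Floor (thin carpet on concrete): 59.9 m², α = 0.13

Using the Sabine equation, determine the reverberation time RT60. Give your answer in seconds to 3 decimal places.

A = Σ Sᵢαᵢ = 18.5·0.02 + 69.4·0.07 + 17.4·0.03 + 12.5·0.06 + 59.9·0.06 + 59.9·0.13 = 17.881 sabins.
V = 8.1·7.4·3.8 = 227.772 m³.
RT60 = 0.161 · V / A = 0.161 × 227.772 / 17.881 = 2.051 s.

2.051 sec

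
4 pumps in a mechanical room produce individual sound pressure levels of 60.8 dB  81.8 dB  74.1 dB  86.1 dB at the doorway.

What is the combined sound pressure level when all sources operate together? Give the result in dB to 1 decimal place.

Σ 10^(Lᵢ/10) = 5.856e+08.
Combined level = 10 log₁₀(5.856e+08) = 87.7 dB.

87.7 dB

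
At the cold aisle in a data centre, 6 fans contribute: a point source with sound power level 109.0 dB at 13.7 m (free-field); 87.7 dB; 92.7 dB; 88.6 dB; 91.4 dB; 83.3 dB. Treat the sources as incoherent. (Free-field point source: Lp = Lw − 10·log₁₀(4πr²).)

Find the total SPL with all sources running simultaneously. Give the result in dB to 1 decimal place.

Source at 13.7 m: Lp = 109.0 − 10·log₁₀(4π·13.7²) = 109.0 − 10·log₁₀(2358.582) = 75.3 dB.
Converting to relative power and adding: 10^(75.3/10) + 10^(87.7/10) + 10^(92.7/10) + 10^(88.6/10) + 10^(91.4/10) + 10^(83.3/10) = 4.803e+09.
Combined level = 10 log₁₀(4.803e+09) = 96.8 dB.

96.8 dB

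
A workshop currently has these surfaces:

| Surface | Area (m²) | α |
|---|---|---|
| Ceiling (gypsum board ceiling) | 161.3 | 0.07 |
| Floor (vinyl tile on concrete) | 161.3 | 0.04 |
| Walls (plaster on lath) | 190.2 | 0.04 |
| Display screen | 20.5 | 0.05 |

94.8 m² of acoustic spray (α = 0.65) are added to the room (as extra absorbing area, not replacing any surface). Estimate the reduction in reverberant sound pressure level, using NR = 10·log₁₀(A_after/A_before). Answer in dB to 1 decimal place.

Total absorption A_before = 161.3×0.07 + 161.3×0.04 + 190.2×0.04 + 20.5×0.05
  = 11.291 + 6.452 + 7.608 + 1.025 = 26.376 m² sabins.
Treatment contributes 94.8·0.65 = 61.620 sabins.
New total A_after = 87.996 sabins.
NR = 10·log₁₀(87.996/26.376) = 5.2 dB.

5.2 dB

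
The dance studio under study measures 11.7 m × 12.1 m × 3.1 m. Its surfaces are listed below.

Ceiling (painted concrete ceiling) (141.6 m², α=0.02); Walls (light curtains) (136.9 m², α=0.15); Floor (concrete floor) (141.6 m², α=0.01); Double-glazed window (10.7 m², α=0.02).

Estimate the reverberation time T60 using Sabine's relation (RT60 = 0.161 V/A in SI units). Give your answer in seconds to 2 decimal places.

2.83 seconds

Summing Sᵢαᵢ: 2.832 + 20.535 + 1.416 + 0.214 → A = 24.997 sabins.
Room volume: 438.867 m³.
T = 0.161 V/A = 0.161·438.867/24.997 = 2.83 s.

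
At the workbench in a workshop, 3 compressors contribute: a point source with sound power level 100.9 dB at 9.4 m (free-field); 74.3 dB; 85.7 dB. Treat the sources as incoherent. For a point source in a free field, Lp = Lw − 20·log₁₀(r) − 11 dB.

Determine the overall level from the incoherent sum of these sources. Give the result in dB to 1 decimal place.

86.1 dB

Source at 9.4 m: Lp = 100.9 − 20·log₁₀(9.4) − 11 = 70.4 dB.
Sum in the linear (power) domain: Σ 10^(Lᵢ/10) = 10^(70.4/10) + 10^(74.3/10) + 10^(85.7/10) = 4.094e+08.
Combined level = 10 log₁₀(4.094e+08) = 86.1 dB.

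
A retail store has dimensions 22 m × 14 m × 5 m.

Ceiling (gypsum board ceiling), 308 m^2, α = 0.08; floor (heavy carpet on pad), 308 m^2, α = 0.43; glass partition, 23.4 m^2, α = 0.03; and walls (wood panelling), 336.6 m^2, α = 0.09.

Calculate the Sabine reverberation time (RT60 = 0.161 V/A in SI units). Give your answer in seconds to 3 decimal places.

1.318 seconds

A = Σ Sᵢαᵢ = 308×0.08 + 308×0.43 + 23.4×0.03 + 336.6×0.09 = 188.076 sabins.
Volume V = 22 × 14 × 5 = 1540 m³.
RT60 = 0.161 · V / A = 0.161 × 1540 / 188.076 = 1.318 s.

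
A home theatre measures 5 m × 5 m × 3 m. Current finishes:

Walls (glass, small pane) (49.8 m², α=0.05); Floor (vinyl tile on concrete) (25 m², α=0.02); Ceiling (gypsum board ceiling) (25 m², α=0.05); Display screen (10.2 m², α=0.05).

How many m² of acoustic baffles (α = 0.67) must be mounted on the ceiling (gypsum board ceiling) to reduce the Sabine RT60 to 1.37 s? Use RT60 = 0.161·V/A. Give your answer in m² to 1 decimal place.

6.6

Total absorption A₁ = 49.8×0.05 + 25×0.02 + 25×0.05 + 10.2×0.05
  = 2.490 + 0.500 + 1.250 + 0.510 = 4.750 m² sabins.
Required A₂ = 0.161·75/1.37 = 8.814 sabins.
Absorption to add: 8.814 − 4.750 = 4.064 sabins.
Each m² of panel replacing the ceiling (gypsum board ceiling) adds (0.67 − 0.05) = 0.62 sabins.
Panel area = 4.064 / 0.62 = 6.6 m².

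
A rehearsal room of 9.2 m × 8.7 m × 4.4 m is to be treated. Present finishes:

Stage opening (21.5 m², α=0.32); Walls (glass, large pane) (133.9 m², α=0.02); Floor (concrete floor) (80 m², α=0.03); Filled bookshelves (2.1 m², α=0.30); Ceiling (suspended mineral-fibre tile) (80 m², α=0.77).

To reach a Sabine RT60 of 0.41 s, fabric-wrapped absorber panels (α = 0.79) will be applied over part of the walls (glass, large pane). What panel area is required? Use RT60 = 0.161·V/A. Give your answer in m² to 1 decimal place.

Equivalent absorption area: A₁ = 21.5·0.32 + 133.9·0.02 + 80·0.03 + 2.1·0.30 + 80·0.77 = 74.188 m².
Required A₂ = 0.161·352.176/0.41 = 138.294 sabins.
ΔA needed = 138.294 − 74.188 = 64.106 sabins.
Net gain per m²: Δα = 0.79 − 0.02 = 0.77.
Area = ΔA/Δα = 64.106/0.77 = 83.3 m².

83.3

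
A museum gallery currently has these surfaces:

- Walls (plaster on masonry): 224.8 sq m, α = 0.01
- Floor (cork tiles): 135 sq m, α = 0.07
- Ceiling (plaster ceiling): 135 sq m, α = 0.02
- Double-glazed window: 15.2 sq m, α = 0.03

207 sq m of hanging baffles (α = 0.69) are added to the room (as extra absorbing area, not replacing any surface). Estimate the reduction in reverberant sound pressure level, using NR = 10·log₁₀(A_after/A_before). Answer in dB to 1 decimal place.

10.3 dB

Equivalent absorption area: A_before = 224.8×0.01 + 135×0.07 + 135×0.02 + 15.2×0.03 = 14.854 sq m.
Treatment contributes 207·0.69 = 142.830 sabins.
A_after = 14.854 + 142.830 = 157.684 sabins.
Reduction = 10 log₁₀(A_after/A_before) = 10 log₁₀(10.6156) = 10.3 dB.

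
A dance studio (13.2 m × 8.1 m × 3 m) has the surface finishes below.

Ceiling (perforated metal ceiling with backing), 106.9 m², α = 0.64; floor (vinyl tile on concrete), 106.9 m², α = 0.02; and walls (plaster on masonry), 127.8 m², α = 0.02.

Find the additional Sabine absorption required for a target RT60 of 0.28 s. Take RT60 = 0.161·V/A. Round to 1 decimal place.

111.3 sabins

A₁ = Σ Sᵢαᵢ = 106.9×0.64 + 106.9×0.02 + 127.8×0.02 = 73.110 sabins.
For T = 0.28 s, need A₂ = 0.161·V/T = 0.161·320.76/0.28 = 184.437 sabins.
ΔA = A₂ − A₁ = 184.437 − 73.110 = 111.3 sabins.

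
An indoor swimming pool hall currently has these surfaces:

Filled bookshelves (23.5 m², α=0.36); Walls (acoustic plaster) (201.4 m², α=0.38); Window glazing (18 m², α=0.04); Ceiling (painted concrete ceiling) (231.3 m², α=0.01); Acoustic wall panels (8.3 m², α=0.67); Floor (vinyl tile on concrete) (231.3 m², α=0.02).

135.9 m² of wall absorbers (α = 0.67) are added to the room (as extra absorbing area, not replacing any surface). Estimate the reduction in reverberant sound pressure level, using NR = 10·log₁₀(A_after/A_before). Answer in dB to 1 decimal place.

Total absorption A_before = 23.5*0.36 + 201.4*0.38 + 18*0.04 + 231.3*0.01 + 8.3*0.67 + 231.3*0.02
  = 8.460 + 76.532 + 0.720 + 2.313 + 5.561 + 4.626 = 98.212 m² sabins.
Added absorption = 135.9 × 0.67 = 91.053 sabins.
A_after = 98.212 + 91.053 = 189.265 sabins.
NR = 10·log₁₀(189.265/98.212) = 2.8 dB.

2.8 dB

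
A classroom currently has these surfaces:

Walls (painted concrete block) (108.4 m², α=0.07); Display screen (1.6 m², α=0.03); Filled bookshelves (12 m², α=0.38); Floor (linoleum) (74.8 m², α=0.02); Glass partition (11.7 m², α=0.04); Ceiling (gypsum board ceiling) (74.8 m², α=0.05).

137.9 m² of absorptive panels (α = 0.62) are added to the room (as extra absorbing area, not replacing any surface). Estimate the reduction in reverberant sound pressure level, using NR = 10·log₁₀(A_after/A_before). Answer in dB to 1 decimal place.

7.6 dB

A_before = Σ Sᵢαᵢ = 108.4·0.07 + 1.6·0.03 + 12·0.38 + 74.8·0.02 + 11.7·0.04 + 74.8·0.05 = 17.900 sabins.
Treatment contributes 137.9·0.62 = 85.498 sabins.
New total A_after = 103.398 sabins.
Reduction = 10 log₁₀(A_after/A_before) = 10 log₁₀(5.7764) = 7.6 dB.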